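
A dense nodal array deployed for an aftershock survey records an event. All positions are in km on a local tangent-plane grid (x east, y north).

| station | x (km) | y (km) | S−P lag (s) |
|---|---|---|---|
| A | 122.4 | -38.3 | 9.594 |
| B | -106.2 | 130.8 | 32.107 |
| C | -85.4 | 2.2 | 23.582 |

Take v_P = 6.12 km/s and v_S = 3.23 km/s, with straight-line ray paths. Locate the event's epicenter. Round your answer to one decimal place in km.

(75.8, 7.9)

Distance from S−P lag: d = Δt · v_P v_S / (v_P − v_S) = Δt · (6.12·3.23)/(6.12−3.23) ≈ 6.8400·Δt.
So d_A = 65.62, d_B = 219.61, d_C = 161.30 km.
Circle about each station: (x − 122.4)² + (y + 38.3)² = 65.62²; (x + 106.2)² + (y − 130.8)² = 219.61²; (x + 85.4)² + (y − 2.2)² = 161.30².
Subtracting the A equation from the B and C equations removes the quadratic terms:
-457.2 x + 338.2 y = -31984.14
-415.6 x + 81.0 y = -30862.36
Solving the 2×2 system: x ≈ 75.8, y ≈ 7.9 km.
Check against A (with the unrounded x, y): √((x − 122.4)²+(y + 38.3)²) = 65.62 ≈ 65.62 km. ✓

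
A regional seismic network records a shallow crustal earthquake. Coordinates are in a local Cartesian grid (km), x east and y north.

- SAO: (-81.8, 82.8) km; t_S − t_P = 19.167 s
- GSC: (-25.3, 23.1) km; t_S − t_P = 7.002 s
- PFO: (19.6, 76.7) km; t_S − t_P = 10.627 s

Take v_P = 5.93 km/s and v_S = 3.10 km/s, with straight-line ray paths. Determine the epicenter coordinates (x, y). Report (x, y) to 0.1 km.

(17.5, 7.7)

Distance from S−P lag: d = Δt · v_P v_S / (v_P − v_S) = Δt · (5.93·3.10)/(5.93−3.10) ≈ 6.4958·Δt.
So d_SAO = 124.50, d_GSC = 45.48, d_PFO = 69.03 km.
Circle about each station: (x + 81.8)² + (y − 82.8)² = 124.50²; (x + 25.3)² + (y − 23.1)² = 45.48²; (x − 19.6)² + (y − 76.7)² = 69.03².
Subtracting the SAO equation from the GSC and PFO equations removes the quadratic terms:
113.0 x − 119.4 y = 1058.44
202.8 x − 12.2 y = 3455.08
Solving the 2×2 system: x ≈ 17.5, y ≈ 7.7 km.
Check against SAO (with the unrounded x, y): √((x + 81.8)²+(y − 82.8)²) = 124.50 ≈ 124.50 km. ✓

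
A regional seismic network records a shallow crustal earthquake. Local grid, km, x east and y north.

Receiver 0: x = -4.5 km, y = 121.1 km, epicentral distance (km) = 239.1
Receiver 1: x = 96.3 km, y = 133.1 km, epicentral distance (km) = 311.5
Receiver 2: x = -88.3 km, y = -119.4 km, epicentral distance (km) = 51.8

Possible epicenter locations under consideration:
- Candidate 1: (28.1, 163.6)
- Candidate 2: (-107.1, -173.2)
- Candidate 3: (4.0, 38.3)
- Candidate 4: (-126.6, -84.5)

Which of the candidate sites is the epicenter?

For each candidate, compare |candidate − station| to the reported distance:
Candidate 1: residuals Receiver 0 185.5, Receiver 1 236.8, Receiver 2 254.2 → max 254.2 km
Candidate 2: residuals Receiver 0 72.6, Receiver 1 56.2, Receiver 2 5.2 → max 72.6 km
Candidate 3: residuals Receiver 0 155.9, Receiver 1 179.2, Receiver 2 130.9 → max 179.2 km
Candidate 4: residuals Receiver 0 0.0, Receiver 1 0.0, Receiver 2 0.0 → max 0.0 km
Only Candidate 4 has all residuals ≈ 0.

Candidate 4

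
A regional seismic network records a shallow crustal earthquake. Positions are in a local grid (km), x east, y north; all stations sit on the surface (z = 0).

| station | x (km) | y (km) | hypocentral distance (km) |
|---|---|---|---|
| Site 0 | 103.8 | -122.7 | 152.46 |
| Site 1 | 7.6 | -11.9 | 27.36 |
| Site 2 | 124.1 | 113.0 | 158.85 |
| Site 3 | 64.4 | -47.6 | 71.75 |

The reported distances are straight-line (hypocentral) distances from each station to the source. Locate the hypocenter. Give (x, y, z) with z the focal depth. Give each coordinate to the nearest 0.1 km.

(15.6, -0.6, 23.6)

Each station gives a sphere (x−x_i)² + (y−y_i)² + z² = d_i² (stations at z=0).
Subtracting the Site 0 sphere from Site 1 and Site 2: z² cancels, leaving linear equations in x and y:
-192.4 x + 221.6 y = -3134.88
40.6 x + 471.4 y = 350.81
Solving: x ≈ 15.603, y ≈ -0.600 km (keep extra digits for the depth step; rounded: 15.6, -0.6).
Then from the Site 0 sphere: z² = 152.46² − (x − 103.8)² − (y + 122.7)² with x = 15.603, y = -0.600, so z ≈ 23.599 ≈ 23.6 km.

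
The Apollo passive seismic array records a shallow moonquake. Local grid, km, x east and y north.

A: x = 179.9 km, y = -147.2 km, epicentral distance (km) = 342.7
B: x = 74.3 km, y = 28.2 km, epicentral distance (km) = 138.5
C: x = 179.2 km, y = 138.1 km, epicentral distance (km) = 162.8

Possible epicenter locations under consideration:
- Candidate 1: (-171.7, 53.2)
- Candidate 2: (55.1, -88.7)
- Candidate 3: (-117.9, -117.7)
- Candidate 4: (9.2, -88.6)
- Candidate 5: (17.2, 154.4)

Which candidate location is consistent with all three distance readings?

Candidate 5

For each candidate, compare |candidate − station| to the reported distance:
Candidate 1: residuals A 62.0, B 108.8, C 198.2 → max 198.2 km
Candidate 2: residuals A 204.9, B 20.0, C 95.7 → max 204.9 km
Candidate 3: residuals A 43.4, B 102.8, C 229.2 → max 229.2 km
Candidate 4: residuals A 162.2, B 4.8, C 120.6 → max 162.2 km
Candidate 5: residuals A 0.0, B 0.0, C 0.0 → max 0.0 km
Only Candidate 5 has all residuals ≈ 0.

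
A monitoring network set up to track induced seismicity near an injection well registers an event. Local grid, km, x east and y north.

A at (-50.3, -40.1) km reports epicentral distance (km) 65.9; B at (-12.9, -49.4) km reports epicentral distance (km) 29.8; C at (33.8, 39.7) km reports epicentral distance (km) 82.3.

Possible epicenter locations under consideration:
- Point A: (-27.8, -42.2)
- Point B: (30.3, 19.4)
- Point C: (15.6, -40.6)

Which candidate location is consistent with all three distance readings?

Point C

For each candidate, compare |candidate − station| to the reported distance:
Point A: residuals A 43.3, B 13.3, C 20.2 → max 43.3 km
Point B: residuals A 34.3, B 51.4, C 61.7 → max 61.7 km
Point C: residuals A 0.0, B 0.0, C 0.0 → max 0.0 km
Only Point C has all residuals ≈ 0.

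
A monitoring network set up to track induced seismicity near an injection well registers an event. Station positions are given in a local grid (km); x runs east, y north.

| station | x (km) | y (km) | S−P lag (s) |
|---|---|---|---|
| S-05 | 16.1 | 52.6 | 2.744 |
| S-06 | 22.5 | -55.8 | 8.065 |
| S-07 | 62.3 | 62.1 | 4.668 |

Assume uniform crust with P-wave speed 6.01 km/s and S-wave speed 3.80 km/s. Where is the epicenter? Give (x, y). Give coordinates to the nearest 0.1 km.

Distance from S−P lag: d = Δt · v_P v_S / (v_P − v_S) = Δt · (6.01·3.80)/(6.01−3.80) ≈ 10.3339·Δt.
So d_S-05 = 28.36, d_S-06 = 83.34, d_S-07 = 48.24 km.
Circle about each station: (x − 16.1)² + (y − 52.6)² = 28.36²; (x − 22.5)² + (y + 55.8)² = 83.34²; (x − 62.3)² + (y − 62.1)² = 48.24².
Subtracting the S-05 equation from the S-06 and S-07 equations removes the quadratic terms:
12.8 x − 216.8 y = -5547.35
92.4 x + 19.0 y = 3188.92
Solving the 2×2 system: x ≈ 28.9, y ≈ 27.3 km.

(28.9, 27.3)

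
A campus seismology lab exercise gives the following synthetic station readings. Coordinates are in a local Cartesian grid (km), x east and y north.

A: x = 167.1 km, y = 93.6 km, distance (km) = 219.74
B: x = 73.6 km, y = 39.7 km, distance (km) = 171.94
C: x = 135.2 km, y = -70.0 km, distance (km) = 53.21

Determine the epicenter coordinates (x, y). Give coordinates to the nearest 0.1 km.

Circle about each station: (x − 167.1)² + (y − 93.6)² = 219.74²; (x − 73.6)² + (y − 39.7)² = 171.94²; (x − 135.2)² + (y + 70.0)² = 53.21².
Subtracting pairs of circle equations eliminates x²+y² and gives linear equations (the radical axes):
-187.0 x − 107.8 y = -10968.02
-63.8 x − 327.2 y = 31950.03
Solving the 2×2 system: x ≈ 129.5, y ≈ -122.9 km.

x ≈ 129.5 km, y ≈ -122.9 km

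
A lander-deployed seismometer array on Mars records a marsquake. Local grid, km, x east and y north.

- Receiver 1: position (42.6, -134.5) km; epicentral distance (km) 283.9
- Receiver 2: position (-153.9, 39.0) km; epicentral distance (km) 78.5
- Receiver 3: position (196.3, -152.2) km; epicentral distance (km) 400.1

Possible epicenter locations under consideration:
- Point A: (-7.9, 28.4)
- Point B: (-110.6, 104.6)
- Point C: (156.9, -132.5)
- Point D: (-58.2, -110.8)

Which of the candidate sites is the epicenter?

For each candidate, compare |candidate − station| to the reported distance:
Point A: residuals Receiver 1 113.4, Receiver 2 67.9, Receiver 3 127.5 → max 127.5 km
Point B: residuals Receiver 1 0.1, Receiver 2 0.1, Receiver 3 0.1 → max 0.1 km
Point C: residuals Receiver 1 169.6, Receiver 2 276.5, Receiver 3 356.0 → max 356.0 km
Point D: residuals Receiver 1 180.4, Receiver 2 99.3, Receiver 3 142.3 → max 180.4 km
Only Point B has all residuals ≈ 0.

Point B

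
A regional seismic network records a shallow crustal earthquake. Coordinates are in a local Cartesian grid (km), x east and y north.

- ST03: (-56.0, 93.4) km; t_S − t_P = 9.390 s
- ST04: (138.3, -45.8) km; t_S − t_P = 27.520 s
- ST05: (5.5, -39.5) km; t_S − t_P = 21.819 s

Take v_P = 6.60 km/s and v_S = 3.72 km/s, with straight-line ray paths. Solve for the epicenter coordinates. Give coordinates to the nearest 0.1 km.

3.9 km east, 146.5 km north

Distance from S−P lag: d = Δt · v_P v_S / (v_P − v_S) = Δt · (6.60·3.72)/(6.60−3.72) ≈ 8.5250·Δt.
So d_ST03 = 80.05, d_ST04 = 234.61, d_ST05 = 186.01 km.
Circle about each station: (x + 56.0)² + (y − 93.4)² = 80.05²; (x − 138.3)² + (y + 45.8)² = 234.61²; (x − 5.5)² + (y + 39.5)² = 186.01².
Subtracting the ST03 equation from the ST04 and ST05 equations removes the quadratic terms:
388.6 x − 278.4 y = -39268.88
123.0 x − 265.8 y = -38460.78
Solving the 2×2 system: x ≈ 3.9, y ≈ 146.5 km.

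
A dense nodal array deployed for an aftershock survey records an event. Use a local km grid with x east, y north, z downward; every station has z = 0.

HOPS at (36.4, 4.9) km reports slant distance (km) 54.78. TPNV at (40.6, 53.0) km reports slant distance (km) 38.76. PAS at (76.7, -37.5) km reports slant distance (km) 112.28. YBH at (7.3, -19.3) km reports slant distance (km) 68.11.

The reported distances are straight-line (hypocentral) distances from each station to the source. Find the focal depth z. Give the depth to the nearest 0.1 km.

13.0 km

Each station gives a sphere (x−x_i)² + (y−y_i)² + z² = d_i² (stations at z=0).
Subtracting the HOPS sphere from TPNV and PAS: z² cancels, leaving linear equations in x and y:
8.4 x + 96.2 y = 4606.90
80.6 x − 84.8 y = -3665.78
Solving: x ≈ 4.491, y ≈ 47.497 km (keep extra digits for the depth step; rounded: 4.5, 47.5).
Then from the HOPS sphere: z² = 54.78² − (x − 36.4)² − (y − 4.9)² with x = 4.491, y = 47.497, so z ≈ 12.968 ≈ 13.0 km.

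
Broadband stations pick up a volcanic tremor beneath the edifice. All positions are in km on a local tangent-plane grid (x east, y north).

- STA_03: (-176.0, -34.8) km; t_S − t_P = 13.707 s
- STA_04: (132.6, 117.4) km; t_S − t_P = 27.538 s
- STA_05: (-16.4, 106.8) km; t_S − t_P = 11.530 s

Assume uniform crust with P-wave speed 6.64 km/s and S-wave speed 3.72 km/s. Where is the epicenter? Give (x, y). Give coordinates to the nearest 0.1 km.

(-86.9, 39.4)

Distance from S−P lag: d = Δt · v_P v_S / (v_P − v_S) = Δt · (6.64·3.72)/(6.64−3.72) ≈ 8.4592·Δt.
So d_STA_03 = 115.95, d_STA_04 = 232.95, d_STA_05 = 97.53 km.
Circle about each station: (x + 176.0)² + (y + 34.8)² = 115.95²; (x − 132.6)² + (y − 117.4)² = 232.95²; (x + 16.4)² + (y − 106.8)² = 97.53².
Subtracting the STA_03 equation from the STA_04 and STA_05 equations removes the quadratic terms:
617.2 x + 304.4 y = -41642.82
319.2 x + 283.2 y = -16579.54
Solving the 2×2 system: x ≈ -86.9, y ≈ 39.4 km.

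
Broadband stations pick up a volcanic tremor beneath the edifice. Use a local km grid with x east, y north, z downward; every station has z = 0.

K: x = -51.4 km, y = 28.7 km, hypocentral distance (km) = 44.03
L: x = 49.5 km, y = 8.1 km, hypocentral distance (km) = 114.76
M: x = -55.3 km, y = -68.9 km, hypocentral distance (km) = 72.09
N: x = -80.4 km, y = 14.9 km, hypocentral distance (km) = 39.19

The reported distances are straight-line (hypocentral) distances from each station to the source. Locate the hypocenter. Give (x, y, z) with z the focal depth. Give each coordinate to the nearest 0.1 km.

(-61.0, -3.1, 28.9)

Each station gives a sphere (x−x_i)² + (y−y_i)² + z² = d_i² (stations at z=0).
Subtracting the K sphere from L and M: z² cancels, leaving linear equations in x and y:
201.8 x − 41.2 y = -12181.01
-7.8 x − 195.2 y = 1081.32
Solving: x ≈ -60.995, y ≈ -3.102 km (keep extra digits for the depth step; rounded: -61.0, -3.1).
Then from the K sphere: z² = 44.03² − (x + 51.4)² − (y − 28.7)² with x = -60.995, y = -3.102, so z ≈ 28.900 ≈ 28.9 km.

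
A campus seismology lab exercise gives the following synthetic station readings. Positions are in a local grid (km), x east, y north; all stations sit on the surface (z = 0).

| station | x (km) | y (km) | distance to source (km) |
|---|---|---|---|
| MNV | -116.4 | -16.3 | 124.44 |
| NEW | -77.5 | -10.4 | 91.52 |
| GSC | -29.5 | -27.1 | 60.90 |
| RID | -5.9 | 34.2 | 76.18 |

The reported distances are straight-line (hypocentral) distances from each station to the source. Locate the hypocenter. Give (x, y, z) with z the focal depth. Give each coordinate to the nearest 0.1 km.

Each station gives a sphere (x−x_i)² + (y−y_i)² + z² = d_i² (stations at z=0).
Subtracting the MNV sphere from NEW and GSC: z² cancels, leaving linear equations in x and y:
77.8 x + 11.8 y = -590.84
173.8 x − 21.6 y = -433.49
Solving: x ≈ -4.791, y ≈ -18.482 km (keep extra digits for the depth step; rounded: -4.8, -18.5).
Then from the MNV sphere: z² = 124.44² − (x + 116.4)² − (y + 16.3)² with x = -4.791, y = -18.482, so z ≈ 54.991 ≈ 55.0 km.
Check against RID (with the unrounded solution): distance 76.16 ≈ 76.18 km. ✓

(-4.8, -18.5, 55.0)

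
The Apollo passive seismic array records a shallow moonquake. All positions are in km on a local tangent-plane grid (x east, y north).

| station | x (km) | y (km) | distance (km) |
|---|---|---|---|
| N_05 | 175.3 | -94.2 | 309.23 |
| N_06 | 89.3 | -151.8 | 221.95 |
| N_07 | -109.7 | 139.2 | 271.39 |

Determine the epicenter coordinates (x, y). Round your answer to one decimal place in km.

-131.7 km east, -131.3 km north

Circle about each station: (x − 175.3)² + (y + 94.2)² = 309.23²; (x − 89.3)² + (y + 151.8)² = 221.95²; (x + 109.7)² + (y − 139.2)² = 271.39².
Subtracting pairs of circle equations eliminates x²+y² and gives linear equations (the radical axes):
-172.0 x − 115.2 y = 37775.39
-570.0 x + 466.8 y = 13777.66
Solving the 2×2 system: x ≈ -131.7, y ≈ -131.3 km.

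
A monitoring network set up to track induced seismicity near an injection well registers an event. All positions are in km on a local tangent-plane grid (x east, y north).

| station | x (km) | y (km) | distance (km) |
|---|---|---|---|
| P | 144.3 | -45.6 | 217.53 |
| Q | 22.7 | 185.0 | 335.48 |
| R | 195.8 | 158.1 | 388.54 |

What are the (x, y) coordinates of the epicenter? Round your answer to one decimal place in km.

-50.5 km east, -142.4 km north

Circle about each station: (x − 144.3)² + (y + 45.6)² = 217.53²; (x − 22.7)² + (y − 185.0)² = 335.48²; (x − 195.8)² + (y − 158.1)² = 388.54².
Subtracting the P equation from the Q and R equations removes the quadratic terms:
-243.2 x + 461.2 y = -53389.09
103.0 x + 407.4 y = -63212.63
Solving the 2×2 system: x ≈ -50.5, y ≈ -142.4 km.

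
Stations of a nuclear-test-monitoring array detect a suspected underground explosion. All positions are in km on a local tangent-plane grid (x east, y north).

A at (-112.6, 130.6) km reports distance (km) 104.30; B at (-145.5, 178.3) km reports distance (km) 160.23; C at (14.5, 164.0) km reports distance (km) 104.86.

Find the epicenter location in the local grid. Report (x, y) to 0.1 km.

x ≈ -28.8 km, y ≈ 68.5 km

Circle about each station: (x + 112.6)² + (y − 130.6)² = 104.30²; (x + 145.5)² + (y − 178.3)² = 160.23²; (x − 14.5)² + (y − 164.0)² = 104.86².
Subtracting pairs of circle equations eliminates x²+y² and gives linear equations (the radical axes):
-65.8 x + 95.4 y = 8430.86
254.2 x + 66.8 y = -2746.00
Solving the 2×2 system: x ≈ -28.8, y ≈ 68.5 km.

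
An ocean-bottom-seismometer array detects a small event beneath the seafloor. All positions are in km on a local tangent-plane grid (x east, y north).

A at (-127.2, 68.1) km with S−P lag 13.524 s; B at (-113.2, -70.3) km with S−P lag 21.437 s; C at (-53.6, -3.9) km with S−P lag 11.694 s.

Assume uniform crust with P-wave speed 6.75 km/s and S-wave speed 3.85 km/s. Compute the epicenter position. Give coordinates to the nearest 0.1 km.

x ≈ -8.1 km, y ≈ 90.5 km

Distance from S−P lag: d = Δt · v_P v_S / (v_P − v_S) = Δt · (6.75·3.85)/(6.75−3.85) ≈ 8.9612·Δt.
So d_A = 121.19, d_B = 192.10, d_C = 104.79 km.
Circle about each station: (x + 127.2)² + (y − 68.1)² = 121.19²; (x + 113.2)² + (y + 70.3)² = 192.10²; (x + 53.6)² + (y + 3.9)² = 104.79².
Subtracting pairs of circle equations eliminates x²+y² and gives linear equations (the radical axes):
28.0 x − 276.8 y = -25276.51
147.2 x − 144.0 y = -14223.21
Solving the 2×2 system: x ≈ -8.1, y ≈ 90.5 km.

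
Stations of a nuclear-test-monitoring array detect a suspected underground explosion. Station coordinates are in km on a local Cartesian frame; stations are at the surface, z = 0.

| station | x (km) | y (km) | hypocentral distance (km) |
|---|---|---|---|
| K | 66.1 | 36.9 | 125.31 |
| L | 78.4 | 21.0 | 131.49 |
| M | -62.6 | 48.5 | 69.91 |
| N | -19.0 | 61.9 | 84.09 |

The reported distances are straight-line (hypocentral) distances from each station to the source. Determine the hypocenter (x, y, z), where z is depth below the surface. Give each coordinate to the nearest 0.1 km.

Each station gives a sphere (x−x_i)² + (y−y_i)² + z² = d_i² (stations at z=0).
Subtracting the K sphere from L and M: z² cancels, leaving linear equations in x and y:
24.6 x − 31.8 y = -730.28
-257.4 x + 23.2 y = 11355.38
Solving: x ≈ -45.197, y ≈ -11.999 km (keep extra digits for the depth step; rounded: -45.2, -12.0).
Then from the K sphere: z² = 125.31² − (x − 66.1)² − (y − 36.9)² with x = -45.197, y = -11.999, so z ≈ 30.405 ≈ 30.4 km.
Check against N (with the unrounded solution): distance 84.09 ≈ 84.09 km. ✓

(-45.2, -12.0, 30.4)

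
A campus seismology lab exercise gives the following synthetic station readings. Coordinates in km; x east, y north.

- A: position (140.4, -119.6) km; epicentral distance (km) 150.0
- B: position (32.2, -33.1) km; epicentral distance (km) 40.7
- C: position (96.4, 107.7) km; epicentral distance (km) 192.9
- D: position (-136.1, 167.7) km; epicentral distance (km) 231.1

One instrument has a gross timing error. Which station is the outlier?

D

Solve using three stations at a time. Using A, B, C (subtract circle equations pairwise → linear system) gives (x, y) ≈ (2.4, -60.8).
Distances from that point to each station vs reported:
  A: calculated 150.0 vs reported 150.0 → residual 0.0 km
  B: calculated 40.6 vs reported 40.7 → residual 0.1 km
  C: calculated 192.9 vs reported 192.9 → residual 0.0 km
  D: calculated 267.2 vs reported 231.1 → residual 36.1 km
A, B, C are mutually consistent (residuals ≈ 0); D is off by 36.1 km.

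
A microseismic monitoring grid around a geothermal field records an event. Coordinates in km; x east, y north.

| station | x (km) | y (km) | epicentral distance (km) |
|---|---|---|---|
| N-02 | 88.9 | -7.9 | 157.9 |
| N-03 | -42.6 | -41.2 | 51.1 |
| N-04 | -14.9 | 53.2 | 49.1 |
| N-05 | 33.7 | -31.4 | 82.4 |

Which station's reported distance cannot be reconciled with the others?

Solve using three stations at a time. Using N-03, N-04, N-05 (subtract circle equations pairwise → linear system) gives (x, y) ≈ (-37.7, 9.7).
Distances from that point to each station vs reported:
  N-02: calculated 127.9 vs reported 157.9 → residual 30.0 km
  N-03: calculated 51.1 vs reported 51.1 → residual 0.0 km
  N-04: calculated 49.1 vs reported 49.1 → residual 0.0 km
  N-05: calculated 82.4 vs reported 82.4 → residual 0.0 km
N-03, N-04, N-05 are mutually consistent (residuals ≈ 0); N-02 is off by 30.0 km.

N-02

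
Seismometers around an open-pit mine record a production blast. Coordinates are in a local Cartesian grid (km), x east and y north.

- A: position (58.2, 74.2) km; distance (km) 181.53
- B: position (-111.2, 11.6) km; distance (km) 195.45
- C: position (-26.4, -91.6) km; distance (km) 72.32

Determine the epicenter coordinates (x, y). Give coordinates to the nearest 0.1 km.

Circle about each station: (x − 58.2)² + (y − 74.2)² = 181.53²; (x + 111.2)² + (y − 11.6)² = 195.45²; (x + 26.4)² + (y + 91.6)² = 72.32².
Subtracting pairs of circle equations eliminates x²+y² and gives linear equations (the radical axes):
-338.8 x − 125.2 y = -1640.44
-169.2 x − 331.6 y = 27917.60
Solving the 2×2 system: x ≈ 44.3, y ≈ -106.8 km.

(44.3, -106.8)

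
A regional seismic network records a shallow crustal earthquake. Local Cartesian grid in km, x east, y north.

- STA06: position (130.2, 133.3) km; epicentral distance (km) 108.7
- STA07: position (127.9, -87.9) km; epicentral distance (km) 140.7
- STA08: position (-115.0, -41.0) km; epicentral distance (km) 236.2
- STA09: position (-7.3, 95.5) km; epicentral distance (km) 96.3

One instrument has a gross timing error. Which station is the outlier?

Solve using three stations at a time. Using STA06, STA07, STA09 (subtract circle equations pairwise → linear system) gives (x, y) ≈ (72.3, 41.3).
Distances from that point to each station vs reported:
  STA06: calculated 108.7 vs reported 108.7 → residual 0.0 km
  STA07: calculated 140.7 vs reported 140.7 → residual 0.0 km
  STA08: calculated 204.6 vs reported 236.2 → residual 31.6 km
  STA09: calculated 96.3 vs reported 96.3 → residual 0.0 km
STA06, STA07, STA09 are mutually consistent (residuals ≈ 0); STA08 is off by 31.6 km.

STA08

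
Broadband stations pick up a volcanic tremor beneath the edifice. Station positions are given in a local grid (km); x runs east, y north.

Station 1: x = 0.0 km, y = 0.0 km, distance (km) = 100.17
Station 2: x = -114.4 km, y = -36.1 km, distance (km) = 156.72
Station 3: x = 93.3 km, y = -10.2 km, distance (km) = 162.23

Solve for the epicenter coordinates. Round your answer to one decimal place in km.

x ≈ -29.6 km, y ≈ 95.7 km

Circle about each station: x² + y² = 100.17²; (x + 114.4)² + (y + 36.1)² = 156.72²; (x − 93.3)² + (y + 10.2)² = 162.23².
Subtracting the Station 1 equation from the Station 2 and Station 3 equations removes the quadratic terms:
-228.8 x − 72.2 y = -136.56
186.6 x − 20.4 y = -7475.61
Solving the 2×2 system: x ≈ -29.6, y ≈ 95.7 km.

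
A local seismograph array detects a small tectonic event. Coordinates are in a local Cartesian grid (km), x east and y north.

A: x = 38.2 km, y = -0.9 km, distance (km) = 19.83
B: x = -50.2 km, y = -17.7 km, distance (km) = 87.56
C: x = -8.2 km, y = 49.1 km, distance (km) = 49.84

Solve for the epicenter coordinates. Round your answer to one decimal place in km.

Circle about each station: (x − 38.2)² + (y + 0.9)² = 19.83²; (x + 50.2)² + (y + 17.7)² = 87.56²; (x + 8.2)² + (y − 49.1)² = 49.84².
Subtracting pairs of circle equations eliminates x²+y² and gives linear equations (the radical axes):
-176.8 x − 33.6 y = -5900.24
-92.8 x + 100.0 y = -1072.80
Solving the 2×2 system: x ≈ 30.1, y ≈ 17.2 km.
Check against A (with the unrounded x, y): √((x − 38.2)²+(y + 0.9)²) = 19.84 ≈ 19.83 km. ✓

x ≈ 30.1 km, y ≈ 17.2 km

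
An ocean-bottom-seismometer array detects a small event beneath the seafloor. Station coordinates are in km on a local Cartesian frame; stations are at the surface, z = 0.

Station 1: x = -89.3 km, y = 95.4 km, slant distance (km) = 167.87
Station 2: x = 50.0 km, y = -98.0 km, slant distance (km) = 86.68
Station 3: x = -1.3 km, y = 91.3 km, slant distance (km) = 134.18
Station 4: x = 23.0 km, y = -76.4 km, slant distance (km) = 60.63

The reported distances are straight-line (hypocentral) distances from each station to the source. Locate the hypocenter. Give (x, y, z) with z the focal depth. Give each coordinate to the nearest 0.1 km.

Each station gives a sphere (x−x_i)² + (y−y_i)² + z² = d_i² (stations at z=0).
Subtracting the Station 1 sphere from Station 2 and Station 3: z² cancels, leaving linear equations in x and y:
278.6 x − 386.8 y = 15695.26
176.0 x − 8.2 y = 1437.79
Solving: x ≈ 6.497, y ≈ -35.898 km (keep extra digits for the depth step; rounded: 6.5, -35.9).
Then from the Station 1 sphere: z² = 167.87² − (x + 89.3)² − (y − 95.4)² with x = 6.497, y = -35.898, so z ≈ 42.001 ≈ 42.0 km.
Check against Station 4 (with the unrounded solution): distance 60.64 ≈ 60.63 km. ✓

x ≈ 6.5 km, y ≈ -35.9 km, depth ≈ 42.0 km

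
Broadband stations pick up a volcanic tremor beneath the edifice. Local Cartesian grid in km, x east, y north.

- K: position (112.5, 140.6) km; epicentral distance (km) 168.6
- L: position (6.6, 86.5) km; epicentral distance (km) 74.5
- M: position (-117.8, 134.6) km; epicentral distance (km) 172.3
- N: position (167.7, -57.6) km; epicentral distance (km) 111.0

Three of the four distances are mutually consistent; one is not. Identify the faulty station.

Solve using three stations at a time. Using K, L, M (subtract circle equations pairwise → linear system) gives (x, y) ≈ (3.4, 12.1).
Distances from that point to each station vs reported:
  K: calculated 168.6 vs reported 168.6 → residual 0.0 km
  L: calculated 74.4 vs reported 74.5 → residual 0.1 km
  M: calculated 172.3 vs reported 172.3 → residual 0.0 km
  N: calculated 178.5 vs reported 111.0 → residual 67.5 km
K, L, M are mutually consistent (residuals ≈ 0); N is off by 67.5 km.

N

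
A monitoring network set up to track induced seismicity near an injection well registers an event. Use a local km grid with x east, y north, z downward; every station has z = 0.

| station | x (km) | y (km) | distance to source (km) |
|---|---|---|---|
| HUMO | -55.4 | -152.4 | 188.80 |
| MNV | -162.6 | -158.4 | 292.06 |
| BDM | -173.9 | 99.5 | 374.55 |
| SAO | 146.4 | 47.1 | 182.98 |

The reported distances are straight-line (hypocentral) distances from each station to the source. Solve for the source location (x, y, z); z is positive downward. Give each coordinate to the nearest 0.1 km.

x ≈ 120.8 km, y ≈ -123.4 km, depth ≈ 61.3 km

Each station gives a sphere (x−x_i)² + (y−y_i)² + z² = d_i² (stations at z=0).
Subtracting the HUMO sphere from MNV and BDM: z² cancels, leaving linear equations in x and y:
-214.4 x − 12.0 y = -24419.20
-237.0 x + 503.8 y = -90795.72
Solving: x ≈ 120.802, y ≈ -123.394 km (keep extra digits for the depth step; rounded: 120.8, -123.4).
Then from the HUMO sphere: z² = 188.80² − (x + 55.4)² − (y + 152.4)² with x = 120.802, y = -123.394, so z ≈ 61.294 ≈ 61.3 km.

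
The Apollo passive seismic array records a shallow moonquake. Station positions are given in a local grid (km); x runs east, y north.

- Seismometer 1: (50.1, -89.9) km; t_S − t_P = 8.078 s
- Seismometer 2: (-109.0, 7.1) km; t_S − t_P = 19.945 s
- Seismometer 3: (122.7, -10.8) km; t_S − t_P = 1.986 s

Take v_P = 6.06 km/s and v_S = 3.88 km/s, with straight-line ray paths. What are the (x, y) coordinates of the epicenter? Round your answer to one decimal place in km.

104.2 km east, -21.6 km north

Distance from S−P lag: d = Δt · v_P v_S / (v_P − v_S) = Δt · (6.06·3.88)/(6.06−3.88) ≈ 10.7857·Δt.
So d_Seismometer 1 = 87.13, d_Seismometer 2 = 215.12, d_Seismometer 3 = 21.42 km.
Circle about each station: (x − 50.1)² + (y + 89.9)² = 87.13²; (x + 109.0)² + (y − 7.1)² = 215.12²; (x − 122.7)² + (y + 10.8)² = 21.42².
Subtracting pairs of circle equations eliminates x²+y² and gives linear equations (the radical axes):
-318.2 x + 194.0 y = -37345.59
145.2 x + 158.2 y = 11712.73
Solving the 2×2 system: x ≈ 104.2, y ≈ -21.6 km.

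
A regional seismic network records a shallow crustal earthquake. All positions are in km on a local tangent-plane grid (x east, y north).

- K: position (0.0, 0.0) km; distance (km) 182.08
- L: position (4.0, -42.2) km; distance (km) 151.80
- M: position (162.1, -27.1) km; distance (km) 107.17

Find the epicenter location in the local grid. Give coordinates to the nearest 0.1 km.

(128.6, -128.9)

Circle about each station: x² + y² = 182.08²; (x − 4.0)² + (y + 42.2)² = 151.80²; (x − 162.1)² + (y + 27.1)² = 107.17².
Subtracting pairs of circle equations eliminates x²+y² and gives linear equations (the radical axes):
8.0 x − 84.4 y = 11906.73
324.2 x − 54.2 y = 48678.54
Solving the 2×2 system: x ≈ 128.6, y ≈ -128.9 km.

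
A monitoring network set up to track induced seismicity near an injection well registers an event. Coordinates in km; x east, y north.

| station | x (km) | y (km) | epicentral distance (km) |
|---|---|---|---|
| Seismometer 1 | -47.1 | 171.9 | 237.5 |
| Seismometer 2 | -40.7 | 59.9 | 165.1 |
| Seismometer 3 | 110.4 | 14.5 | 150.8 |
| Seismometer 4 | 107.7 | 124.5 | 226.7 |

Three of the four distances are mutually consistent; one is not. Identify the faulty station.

Solve using three stations at a time. Using Seismometer 1, Seismometer 3, Seismometer 4 (subtract circle equations pairwise → linear system) gives (x, y) ≈ (-18.4, -63.9).
Distances from that point to each station vs reported:
  Seismometer 1: calculated 237.5 vs reported 237.5 → residual 0.0 km
  Seismometer 2: calculated 125.8 vs reported 165.1 → residual 39.3 km
  Seismometer 3: calculated 150.8 vs reported 150.8 → residual 0.0 km
  Seismometer 4: calculated 226.7 vs reported 226.7 → residual 0.0 km
Seismometer 1, Seismometer 3, Seismometer 4 are mutually consistent (residuals ≈ 0); Seismometer 2 is off by 39.3 km.

Seismometer 2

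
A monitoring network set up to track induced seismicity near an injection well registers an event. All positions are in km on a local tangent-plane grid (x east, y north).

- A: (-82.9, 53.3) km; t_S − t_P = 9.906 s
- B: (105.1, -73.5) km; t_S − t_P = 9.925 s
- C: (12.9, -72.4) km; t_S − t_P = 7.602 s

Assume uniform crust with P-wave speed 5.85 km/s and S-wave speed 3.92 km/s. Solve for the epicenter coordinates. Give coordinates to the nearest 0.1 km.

Distance from S−P lag: d = Δt · v_P v_S / (v_P − v_S) = Δt · (5.85·3.92)/(5.85−3.92) ≈ 11.8819·Δt.
So d_A = 117.70, d_B = 117.93, d_C = 90.33 km.
Circle about each station: (x + 82.9)² + (y − 53.3)² = 117.70²; (x − 105.1)² + (y + 73.5)² = 117.93²; (x − 12.9)² + (y + 72.4)² = 90.33².
Subtracting pairs of circle equations eliminates x²+y² and gives linear equations (the radical axes):
376.0 x − 253.6 y = 6680.77
191.6 x − 251.4 y = 1388.65
Solving the 2×2 system: x ≈ 28.9, y ≈ 16.5 km.

(28.9, 16.5)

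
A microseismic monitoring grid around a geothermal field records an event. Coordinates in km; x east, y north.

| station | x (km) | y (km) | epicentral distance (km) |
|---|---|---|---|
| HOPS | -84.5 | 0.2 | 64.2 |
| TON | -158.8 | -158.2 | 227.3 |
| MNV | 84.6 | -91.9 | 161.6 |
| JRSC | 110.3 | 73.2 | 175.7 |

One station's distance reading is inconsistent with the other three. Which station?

Solve using three stations at a time. Using HOPS, TON, MNV (subtract circle equations pairwise → linear system) gives (x, y) ≈ (-25.8, 26.1).
Distances from that point to each station vs reported:
  HOPS: calculated 64.2 vs reported 64.2 → residual 0.0 km
  TON: calculated 227.3 vs reported 227.3 → residual 0.0 km
  MNV: calculated 161.6 vs reported 161.6 → residual 0.0 km
  JRSC: calculated 144.0 vs reported 175.7 → residual 31.7 km
HOPS, TON, MNV are mutually consistent (residuals ≈ 0); JRSC is off by 31.7 km.

JRSC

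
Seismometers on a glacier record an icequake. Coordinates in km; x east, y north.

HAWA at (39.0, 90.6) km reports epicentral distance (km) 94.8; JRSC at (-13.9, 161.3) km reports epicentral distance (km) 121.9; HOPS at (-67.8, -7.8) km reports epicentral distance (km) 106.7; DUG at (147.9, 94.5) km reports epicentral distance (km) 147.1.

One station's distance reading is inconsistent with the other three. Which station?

JRSC

Solve using three stations at a time. Using HAWA, HOPS, DUG (subtract circle equations pairwise → linear system) gives (x, y) ≈ (38.8, -4.2).
Distances from that point to each station vs reported:
  HAWA: calculated 94.8 vs reported 94.8 → residual 0.0 km
  JRSC: calculated 173.7 vs reported 121.9 → residual 51.8 km
  HOPS: calculated 106.7 vs reported 106.7 → residual 0.0 km
  DUG: calculated 147.1 vs reported 147.1 → residual 0.0 km
HAWA, HOPS, DUG are mutually consistent (residuals ≈ 0); JRSC is off by 51.8 km.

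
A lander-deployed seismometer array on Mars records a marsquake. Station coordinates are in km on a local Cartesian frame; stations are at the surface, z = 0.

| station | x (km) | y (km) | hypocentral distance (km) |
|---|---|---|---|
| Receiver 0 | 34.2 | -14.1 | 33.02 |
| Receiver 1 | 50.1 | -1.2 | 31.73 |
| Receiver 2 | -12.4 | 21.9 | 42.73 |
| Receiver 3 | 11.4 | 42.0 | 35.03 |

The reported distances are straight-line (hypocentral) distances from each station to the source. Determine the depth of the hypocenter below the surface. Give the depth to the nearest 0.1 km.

Each station gives a sphere (x−x_i)² + (y−y_i)² + z² = d_i² (stations at z=0).
Subtracting the Receiver 0 sphere from Receiver 1 and Receiver 2: z² cancels, leaving linear equations in x and y:
31.8 x + 25.8 y = 1226.53
-93.2 x + 72.0 y = -1470.61
Solving: x ≈ 26.896, y ≈ 14.390 km (keep extra digits for the depth step; rounded: 26.9, 14.4).
Then from the Receiver 0 sphere: z² = 33.02² − (x − 34.2)² − (y + 14.1)² with x = 26.896, y = 14.390, so z ≈ 15.010 ≈ 15.0 km.

depth ≈ 15.0 km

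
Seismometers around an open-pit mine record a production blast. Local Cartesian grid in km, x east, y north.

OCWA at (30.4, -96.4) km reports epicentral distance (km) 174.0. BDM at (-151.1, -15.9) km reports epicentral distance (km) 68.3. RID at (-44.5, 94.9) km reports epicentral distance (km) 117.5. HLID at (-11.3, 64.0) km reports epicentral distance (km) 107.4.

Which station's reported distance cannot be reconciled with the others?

Solve using three stations at a time. Using BDM, RID, HLID (subtract circle equations pairwise → linear system) gives (x, y) ≈ (-82.7, -16.2).
Distances from that point to each station vs reported:
  OCWA: calculated 138.7 vs reported 174.0 → residual 35.3 km
  BDM: calculated 68.4 vs reported 68.3 → residual 0.1 km
  RID: calculated 117.5 vs reported 117.5 → residual 0.0 km
  HLID: calculated 107.4 vs reported 107.4 → residual 0.0 km
BDM, RID, HLID are mutually consistent (residuals ≈ 0); OCWA is off by 35.3 km.

OCWA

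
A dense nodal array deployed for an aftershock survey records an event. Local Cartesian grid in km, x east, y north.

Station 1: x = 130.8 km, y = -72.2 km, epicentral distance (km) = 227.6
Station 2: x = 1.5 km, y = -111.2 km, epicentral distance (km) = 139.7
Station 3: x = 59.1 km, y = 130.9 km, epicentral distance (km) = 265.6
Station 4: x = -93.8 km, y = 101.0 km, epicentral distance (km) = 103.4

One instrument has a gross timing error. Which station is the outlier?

Solve using three stations at a time. Using Station 1, Station 2, Station 4 (subtract circle equations pairwise → linear system) gives (x, y) ≈ (-85.7, -2.1).
Distances from that point to each station vs reported:
  Station 1: calculated 227.6 vs reported 227.6 → residual 0.0 km
  Station 2: calculated 139.7 vs reported 139.7 → residual 0.0 km
  Station 3: calculated 196.6 vs reported 265.6 → residual 69.0 km
  Station 4: calculated 103.4 vs reported 103.4 → residual 0.0 km
Station 1, Station 2, Station 4 are mutually consistent (residuals ≈ 0); Station 3 is off by 69.0 km.

Station 3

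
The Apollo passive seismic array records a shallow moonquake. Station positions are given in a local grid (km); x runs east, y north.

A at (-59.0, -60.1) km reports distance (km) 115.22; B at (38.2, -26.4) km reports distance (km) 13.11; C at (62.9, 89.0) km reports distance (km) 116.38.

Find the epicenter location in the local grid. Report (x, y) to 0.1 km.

(51.3, -26.8)

Circle about each station: (x + 59.0)² + (y + 60.1)² = 115.22²; (x − 38.2)² + (y + 26.4)² = 13.11²; (x − 62.9)² + (y − 89.0)² = 116.38².
Subtracting pairs of circle equations eliminates x²+y² and gives linear equations (the radical axes):
194.4 x + 67.4 y = 8166.97
243.8 x + 298.2 y = 4515.74
Solving the 2×2 system: x ≈ 51.3, y ≈ -26.8 km.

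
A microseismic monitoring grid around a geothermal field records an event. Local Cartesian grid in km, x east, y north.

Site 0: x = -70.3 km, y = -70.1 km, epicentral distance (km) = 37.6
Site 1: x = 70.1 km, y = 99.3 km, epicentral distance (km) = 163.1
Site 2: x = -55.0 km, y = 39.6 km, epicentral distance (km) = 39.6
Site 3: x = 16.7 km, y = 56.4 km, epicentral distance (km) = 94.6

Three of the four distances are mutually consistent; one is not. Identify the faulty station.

Solve using three stations at a time. Using Site 1, Site 2, Site 3 (subtract circle equations pairwise → linear system) gives (x, y) ≈ (-59.4, 0.1).
Distances from that point to each station vs reported:
  Site 0: calculated 71.0 vs reported 37.6 → residual 33.4 km
  Site 1: calculated 163.1 vs reported 163.1 → residual 0.0 km
  Site 2: calculated 39.8 vs reported 39.6 → residual 0.2 km
  Site 3: calculated 94.7 vs reported 94.6 → residual 0.1 km
Site 1, Site 2, Site 3 are mutually consistent (residuals ≈ 0); Site 0 is off by 33.4 km.

Site 0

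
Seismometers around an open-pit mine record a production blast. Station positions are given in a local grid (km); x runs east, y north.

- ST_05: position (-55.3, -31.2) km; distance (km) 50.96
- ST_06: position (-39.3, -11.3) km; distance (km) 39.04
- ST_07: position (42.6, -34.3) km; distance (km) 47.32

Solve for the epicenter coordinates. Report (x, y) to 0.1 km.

-4.4 km east, -28.8 km north

Circle about each station: (x + 55.3)² + (y + 31.2)² = 50.96²; (x + 39.3)² + (y + 11.3)² = 39.04²; (x − 42.6)² + (y + 34.3)² = 47.32².
Subtracting the ST_05 equation from the ST_06 and ST_07 equations removes the quadratic terms:
32.0 x + 39.8 y = -1286.55
195.8 x − 6.2 y = -682.54
Solving the 2×2 system: x ≈ -4.4, y ≈ -28.8 km.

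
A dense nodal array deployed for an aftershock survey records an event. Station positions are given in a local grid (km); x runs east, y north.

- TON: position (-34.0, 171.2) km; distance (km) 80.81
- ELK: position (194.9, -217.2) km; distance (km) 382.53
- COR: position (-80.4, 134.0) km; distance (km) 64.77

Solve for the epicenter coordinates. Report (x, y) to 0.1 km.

Circle about each station: (x + 34.0)² + (y − 171.2)² = 80.81²; (x − 194.9)² + (y + 217.2)² = 382.53²; (x + 80.4)² + (y − 134.0)² = 64.77².
Subtracting the TON equation from the ELK and COR equations removes the quadratic terms:
457.8 x − 776.8 y = -85102.53
-92.8 x − 74.4 y = -3710.18
Solving the 2×2 system: x ≈ -32.5, y ≈ 90.4 km.

(-32.5, 90.4)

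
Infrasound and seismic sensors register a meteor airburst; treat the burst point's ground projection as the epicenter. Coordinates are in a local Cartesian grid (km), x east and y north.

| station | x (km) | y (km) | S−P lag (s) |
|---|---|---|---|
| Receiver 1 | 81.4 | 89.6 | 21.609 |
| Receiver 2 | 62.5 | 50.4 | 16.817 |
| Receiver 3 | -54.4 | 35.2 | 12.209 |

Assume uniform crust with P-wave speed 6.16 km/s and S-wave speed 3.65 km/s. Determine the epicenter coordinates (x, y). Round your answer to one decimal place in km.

(-27.1, -70.7)

Distance from S−P lag: d = Δt · v_P v_S / (v_P − v_S) = Δt · (6.16·3.65)/(6.16−3.65) ≈ 8.9578·Δt.
So d_Receiver 1 = 193.57, d_Receiver 2 = 150.64, d_Receiver 3 = 109.37 km.
Circle about each station: (x − 81.4)² + (y − 89.6)² = 193.57²; (x − 62.5)² + (y − 50.4)² = 150.64²; (x + 54.4)² + (y − 35.2)² = 109.37².
Subtracting pairs of circle equations eliminates x²+y² and gives linear equations (the radical axes):
-37.8 x − 78.4 y = 6569.23
-271.6 x − 108.8 y = 15051.83
Solving the 2×2 system: x ≈ -27.1, y ≈ -70.7 km.
Check against Receiver 1 (with the unrounded x, y): √((x − 81.4)²+(y − 89.6)²) = 193.59 ≈ 193.57 km. ✓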